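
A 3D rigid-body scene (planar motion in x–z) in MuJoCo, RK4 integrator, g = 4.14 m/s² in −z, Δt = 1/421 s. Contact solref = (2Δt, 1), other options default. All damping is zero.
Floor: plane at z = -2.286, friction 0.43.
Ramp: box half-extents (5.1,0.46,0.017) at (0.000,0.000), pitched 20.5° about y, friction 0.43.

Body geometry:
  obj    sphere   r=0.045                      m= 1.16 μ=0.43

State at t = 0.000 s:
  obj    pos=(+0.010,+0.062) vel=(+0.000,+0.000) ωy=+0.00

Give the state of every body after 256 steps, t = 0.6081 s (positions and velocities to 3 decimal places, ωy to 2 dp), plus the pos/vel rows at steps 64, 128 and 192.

State at t = 0.6081 s:
  obj    pos=(+0.189,-0.005) vel=(+0.590,-0.221) ωy=+13.99

Key-timestep trajectory:
   step    t(s)  obj.x    obj.z    obj.vx   obj.vz 
     64  0.1520   +0.021  +0.058  +0.147  -0.055
    128  0.3040   +0.055  +0.046  +0.295  -0.110
    192  0.4561   +0.111  +0.025  +0.442  -0.165


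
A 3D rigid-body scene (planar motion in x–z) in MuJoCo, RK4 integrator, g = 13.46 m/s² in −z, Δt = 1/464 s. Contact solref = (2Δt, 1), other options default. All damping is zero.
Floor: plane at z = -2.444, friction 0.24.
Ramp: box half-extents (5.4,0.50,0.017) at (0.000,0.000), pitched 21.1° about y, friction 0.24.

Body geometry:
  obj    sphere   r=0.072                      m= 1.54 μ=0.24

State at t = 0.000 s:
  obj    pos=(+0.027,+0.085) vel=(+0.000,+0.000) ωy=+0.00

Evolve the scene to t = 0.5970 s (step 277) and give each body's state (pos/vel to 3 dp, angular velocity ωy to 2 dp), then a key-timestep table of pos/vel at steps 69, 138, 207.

State at t = 0.5970 s:
  obj    pos=(+0.602,-0.137) vel=(+1.928,-0.744) ωy=+28.69

Key-timestep trajectory:
   step    t(s)  obj.x    obj.z    obj.vx   obj.vz 
     69  0.1487   +0.063  +0.071  +0.480  -0.185
    138  0.2974   +0.170  +0.030  +0.960  -0.371
    207  0.4461   +0.348  -0.039  +1.441  -0.556


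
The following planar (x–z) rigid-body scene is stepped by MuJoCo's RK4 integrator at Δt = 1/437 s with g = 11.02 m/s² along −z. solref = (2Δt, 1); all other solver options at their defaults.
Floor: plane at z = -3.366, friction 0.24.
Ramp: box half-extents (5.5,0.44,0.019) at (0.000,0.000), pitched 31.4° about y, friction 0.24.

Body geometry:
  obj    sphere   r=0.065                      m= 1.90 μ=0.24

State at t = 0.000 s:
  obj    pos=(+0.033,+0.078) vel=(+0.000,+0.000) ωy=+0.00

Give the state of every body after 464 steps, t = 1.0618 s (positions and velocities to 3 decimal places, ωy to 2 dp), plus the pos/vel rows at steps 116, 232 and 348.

State at t = 1.0618 s:
  obj    pos=(+2.006,-1.126) vel=(+3.717,-2.269) ωy=+66.98

Key-timestep trajectory:
   step    t(s)  obj.x    obj.z    obj.vx   obj.vz 
    116  0.2654   +0.156  +0.003  +0.929  -0.567
    232  0.5309   +0.526  -0.223  +1.859  -1.134
    348  0.7963   +1.143  -0.599  +2.788  -1.702


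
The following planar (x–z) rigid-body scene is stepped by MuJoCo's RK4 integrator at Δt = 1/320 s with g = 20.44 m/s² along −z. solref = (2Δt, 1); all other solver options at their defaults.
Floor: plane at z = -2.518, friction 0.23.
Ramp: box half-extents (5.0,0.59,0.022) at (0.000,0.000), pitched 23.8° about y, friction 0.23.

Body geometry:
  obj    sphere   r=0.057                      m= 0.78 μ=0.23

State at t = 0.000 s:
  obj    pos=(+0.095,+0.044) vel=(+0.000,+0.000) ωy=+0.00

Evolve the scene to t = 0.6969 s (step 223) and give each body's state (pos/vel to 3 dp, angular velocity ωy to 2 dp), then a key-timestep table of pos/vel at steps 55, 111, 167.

State at t = 0.6969 s:
  obj    pos=(+1.404,-0.533) vel=(+3.757,-1.657) ωy=+72.02

Key-timestep trajectory:
   step    t(s)  obj.x    obj.z    obj.vx   obj.vz 
     55  0.1719   +0.175  +0.009  +0.927  -0.409
    111  0.3469   +0.420  -0.099  +1.870  -0.825
    167  0.5219   +0.829  -0.279  +2.813  -1.241


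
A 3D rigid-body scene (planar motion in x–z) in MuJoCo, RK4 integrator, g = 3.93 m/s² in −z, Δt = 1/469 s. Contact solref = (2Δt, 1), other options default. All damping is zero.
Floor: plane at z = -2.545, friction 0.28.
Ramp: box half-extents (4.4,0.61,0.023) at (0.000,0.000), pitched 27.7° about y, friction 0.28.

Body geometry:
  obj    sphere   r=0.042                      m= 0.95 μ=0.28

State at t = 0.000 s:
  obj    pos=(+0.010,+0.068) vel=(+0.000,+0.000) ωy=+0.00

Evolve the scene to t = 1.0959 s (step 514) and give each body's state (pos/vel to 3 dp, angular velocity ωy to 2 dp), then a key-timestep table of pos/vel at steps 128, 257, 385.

State at t = 1.0959 s:
  obj    pos=(+0.704,-0.296) vel=(+1.266,-0.665) ωy=+34.05

Key-timestep trajectory:
   step    t(s)  obj.x    obj.z    obj.vx   obj.vz 
    128  0.2729   +0.053  +0.046  +0.315  -0.166
    257  0.5480   +0.184  -0.023  +0.633  -0.332
    385  0.8209   +0.399  -0.136  +0.948  -0.498


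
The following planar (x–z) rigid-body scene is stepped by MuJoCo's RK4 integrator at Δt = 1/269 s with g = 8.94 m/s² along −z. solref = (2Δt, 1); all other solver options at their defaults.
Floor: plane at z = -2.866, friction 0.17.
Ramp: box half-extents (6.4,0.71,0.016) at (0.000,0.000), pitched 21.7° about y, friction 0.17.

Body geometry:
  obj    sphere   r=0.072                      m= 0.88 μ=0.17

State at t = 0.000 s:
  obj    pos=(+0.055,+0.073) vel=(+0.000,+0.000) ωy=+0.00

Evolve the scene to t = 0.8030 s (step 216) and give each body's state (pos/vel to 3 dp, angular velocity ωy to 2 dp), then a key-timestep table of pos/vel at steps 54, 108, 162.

State at t = 0.8030 s:
  obj    pos=(+0.762,-0.209) vel=(+1.762,-0.701) ωy=+26.33

Key-timestep trajectory:
   step    t(s)  obj.x    obj.z    obj.vx   obj.vz 
     54  0.2007   +0.099  +0.055  +0.441  -0.175
    108  0.4015   +0.232  +0.002  +0.881  -0.351
    162  0.6022   +0.453  -0.086  +1.321  -0.526


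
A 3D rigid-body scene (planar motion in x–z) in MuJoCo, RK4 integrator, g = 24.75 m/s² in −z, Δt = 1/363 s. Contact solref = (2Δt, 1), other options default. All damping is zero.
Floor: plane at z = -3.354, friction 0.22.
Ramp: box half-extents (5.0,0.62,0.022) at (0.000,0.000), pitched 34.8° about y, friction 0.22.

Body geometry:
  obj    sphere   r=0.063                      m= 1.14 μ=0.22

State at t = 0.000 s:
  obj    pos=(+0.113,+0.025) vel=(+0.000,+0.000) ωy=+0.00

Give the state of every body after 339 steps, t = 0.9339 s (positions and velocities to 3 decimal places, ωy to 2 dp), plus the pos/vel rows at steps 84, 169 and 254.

State at t = 0.9339 s:
  obj    pos=(+3.726,-2.486) vel=(+7.738,-5.378) ωy=+149.53

Key-timestep trajectory:
   step    t(s)  obj.x    obj.z    obj.vx   obj.vz 
     84  0.2314   +0.335  -0.129  +1.918  -1.333
    169  0.4656   +1.011  -0.599  +3.858  -2.681
    254  0.6997   +2.142  -1.385  +5.798  -4.029


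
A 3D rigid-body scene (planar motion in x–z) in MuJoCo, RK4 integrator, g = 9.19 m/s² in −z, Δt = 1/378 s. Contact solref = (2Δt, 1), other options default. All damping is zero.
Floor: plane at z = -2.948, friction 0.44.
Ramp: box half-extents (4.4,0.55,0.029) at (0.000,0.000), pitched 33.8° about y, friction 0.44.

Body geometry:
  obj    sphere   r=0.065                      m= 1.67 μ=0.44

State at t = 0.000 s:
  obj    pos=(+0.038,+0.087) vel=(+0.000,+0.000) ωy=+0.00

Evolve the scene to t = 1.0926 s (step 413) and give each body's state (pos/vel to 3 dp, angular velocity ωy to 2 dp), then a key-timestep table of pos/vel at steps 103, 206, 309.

State at t = 1.0926 s:
  obj    pos=(+1.850,-1.125) vel=(+3.315,-2.220) ωy=+61.38

Key-timestep trajectory:
   step    t(s)  obj.x    obj.z    obj.vx   obj.vz 
    103  0.2725   +0.151  +0.012  +0.827  -0.554
    206  0.5450   +0.489  -0.214  +1.654  -1.107
    309  0.8175   +1.052  -0.591  +2.481  -1.661


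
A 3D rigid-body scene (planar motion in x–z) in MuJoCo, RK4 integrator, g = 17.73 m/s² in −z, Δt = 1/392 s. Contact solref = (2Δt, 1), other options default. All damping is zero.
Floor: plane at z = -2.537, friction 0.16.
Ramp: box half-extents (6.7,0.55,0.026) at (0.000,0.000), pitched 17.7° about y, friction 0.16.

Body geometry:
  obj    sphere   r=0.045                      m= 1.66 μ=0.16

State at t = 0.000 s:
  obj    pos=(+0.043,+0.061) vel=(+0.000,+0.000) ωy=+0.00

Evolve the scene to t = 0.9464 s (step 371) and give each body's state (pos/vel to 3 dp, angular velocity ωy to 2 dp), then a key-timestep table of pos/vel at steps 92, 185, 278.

State at t = 0.9464 s:
  obj    pos=(+1.686,-0.464) vel=(+3.472,-1.108) ωy=+80.97

Key-timestep trajectory:
   step    t(s)  obj.x    obj.z    obj.vx   obj.vz 
     92  0.2347   +0.144  +0.029  +0.861  -0.275
    185  0.4719   +0.452  -0.070  +1.731  -0.553
    278  0.7092   +0.965  -0.234  +2.601  -0.830


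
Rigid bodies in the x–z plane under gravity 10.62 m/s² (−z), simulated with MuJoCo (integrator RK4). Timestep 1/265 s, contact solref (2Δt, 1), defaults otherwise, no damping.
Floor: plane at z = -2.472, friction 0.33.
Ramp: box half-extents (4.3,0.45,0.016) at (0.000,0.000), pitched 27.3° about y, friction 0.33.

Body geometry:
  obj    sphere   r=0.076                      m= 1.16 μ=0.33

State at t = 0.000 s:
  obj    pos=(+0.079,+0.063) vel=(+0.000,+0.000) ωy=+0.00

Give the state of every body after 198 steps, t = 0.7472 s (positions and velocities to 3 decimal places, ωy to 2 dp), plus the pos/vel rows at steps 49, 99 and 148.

State at t = 0.7472 s:
  obj    pos=(+0.942,-0.383) vel=(+2.310,-1.192) ωy=+34.20

Key-timestep trajectory:
   step    t(s)  obj.x    obj.z    obj.vx   obj.vz 
     49  0.1849   +0.132  +0.035  +0.572  -0.295
     99  0.3736   +0.295  -0.049  +1.155  -0.596
    148  0.5585   +0.561  -0.186  +1.727  -0.891


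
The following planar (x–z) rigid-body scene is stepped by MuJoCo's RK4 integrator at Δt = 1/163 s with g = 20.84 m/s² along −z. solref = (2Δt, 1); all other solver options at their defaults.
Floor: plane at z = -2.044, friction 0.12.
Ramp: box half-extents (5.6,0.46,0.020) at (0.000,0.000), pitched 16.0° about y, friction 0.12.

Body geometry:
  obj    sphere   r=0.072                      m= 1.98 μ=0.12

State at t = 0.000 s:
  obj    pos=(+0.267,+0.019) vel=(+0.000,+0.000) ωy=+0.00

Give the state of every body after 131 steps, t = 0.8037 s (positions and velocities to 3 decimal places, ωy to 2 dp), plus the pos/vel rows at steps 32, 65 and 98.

State at t = 0.8037 s:
  obj    pos=(+1.541,-0.346) vel=(+3.170,-0.909) ωy=+45.78

Key-timestep trajectory:
   step    t(s)  obj.x    obj.z    obj.vx   obj.vz 
     32  0.1963   +0.343  -0.003  +0.775  -0.222
     65  0.3988   +0.581  -0.071  +1.573  -0.451
     98  0.6012   +0.980  -0.185  +2.372  -0.680


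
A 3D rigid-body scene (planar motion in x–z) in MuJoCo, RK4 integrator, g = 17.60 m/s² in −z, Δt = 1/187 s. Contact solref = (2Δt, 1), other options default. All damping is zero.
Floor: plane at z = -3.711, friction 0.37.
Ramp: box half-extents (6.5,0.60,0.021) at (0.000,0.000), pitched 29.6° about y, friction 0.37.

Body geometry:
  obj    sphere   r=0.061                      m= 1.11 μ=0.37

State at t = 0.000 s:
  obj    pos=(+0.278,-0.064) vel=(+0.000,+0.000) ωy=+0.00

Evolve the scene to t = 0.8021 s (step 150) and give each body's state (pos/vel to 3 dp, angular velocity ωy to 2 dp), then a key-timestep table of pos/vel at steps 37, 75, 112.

State at t = 0.8021 s:
  obj    pos=(+2.015,-1.051) vel=(+4.331,-2.460) ωy=+81.64

Key-timestep trajectory:
   step    t(s)  obj.x    obj.z    obj.vx   obj.vz 
     37  0.1979   +0.384  -0.124  +1.069  -0.607
     75  0.4011   +0.712  -0.310  +2.166  -1.230
    112  0.5989   +1.247  -0.614  +3.234  -1.837


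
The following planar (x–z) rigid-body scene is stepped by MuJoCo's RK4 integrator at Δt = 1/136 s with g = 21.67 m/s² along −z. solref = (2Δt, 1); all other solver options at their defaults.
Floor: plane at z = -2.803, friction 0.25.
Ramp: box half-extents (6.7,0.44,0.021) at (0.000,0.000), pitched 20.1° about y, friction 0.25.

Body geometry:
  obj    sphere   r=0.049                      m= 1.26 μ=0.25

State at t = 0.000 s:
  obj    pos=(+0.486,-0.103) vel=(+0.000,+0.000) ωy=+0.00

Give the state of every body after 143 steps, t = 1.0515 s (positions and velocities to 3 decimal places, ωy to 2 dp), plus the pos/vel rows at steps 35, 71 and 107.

State at t = 1.0515 s:
  obj    pos=(+3.247,-1.114) vel=(+5.252,-1.922) ωy=+114.12

Key-timestep trajectory:
   step    t(s)  obj.x    obj.z    obj.vx   obj.vz 
     35  0.2574   +0.651  -0.164  +1.285  -0.470
     71  0.5221   +1.167  -0.352  +2.608  -0.954
    107  0.7868   +2.032  -0.669  +3.930  -1.438


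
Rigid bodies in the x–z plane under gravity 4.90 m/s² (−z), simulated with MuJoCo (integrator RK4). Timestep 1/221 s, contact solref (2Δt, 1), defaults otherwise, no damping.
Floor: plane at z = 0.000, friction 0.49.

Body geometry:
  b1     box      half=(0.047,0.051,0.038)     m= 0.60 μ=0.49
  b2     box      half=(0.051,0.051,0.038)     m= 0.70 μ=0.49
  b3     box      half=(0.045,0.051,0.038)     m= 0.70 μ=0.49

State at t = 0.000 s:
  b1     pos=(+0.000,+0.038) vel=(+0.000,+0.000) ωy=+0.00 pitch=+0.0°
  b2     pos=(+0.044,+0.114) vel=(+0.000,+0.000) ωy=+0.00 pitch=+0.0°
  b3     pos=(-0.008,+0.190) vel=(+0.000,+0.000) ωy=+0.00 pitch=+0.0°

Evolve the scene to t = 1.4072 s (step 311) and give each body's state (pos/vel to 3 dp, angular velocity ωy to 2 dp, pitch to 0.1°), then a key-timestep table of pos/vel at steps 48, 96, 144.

State at t = 1.4072 s:
  b1     pos=(+0.000,+0.038) vel=(+0.000,+0.000) ωy=+0.00 pitch=+0.0°
  b2     pos=(+0.044,+0.114) vel=(+0.000,+0.000) ωy=+0.00 pitch=+0.0°
  b3     pos=(-0.126,+0.038) vel=(+0.000,+0.000) ωy=+0.00 pitch=+180.0°

Key-timestep trajectory:
   step    t(s)  b1.x    b1.z    b1.vx   b1.vz   b2.x    b2.z    b2.vx   b2.vz   b3.x    b3.z    b3.vx   b3.vz 
     48  0.2172   +0.000  +0.038  +0.000  +0.000   +0.044  +0.114  +0.000  +0.000   -0.010  +0.190  -0.026  -0.002
     96  0.4344   +0.000  +0.038  +0.000  +0.000   +0.044  +0.114  +0.000  +0.000   -0.026  +0.185  -0.146  -0.086
    144  0.6516   +0.000  +0.038  +0.000  +0.000   +0.044  +0.114  +0.000  +0.000   -0.074  +0.114  -0.370  -0.186


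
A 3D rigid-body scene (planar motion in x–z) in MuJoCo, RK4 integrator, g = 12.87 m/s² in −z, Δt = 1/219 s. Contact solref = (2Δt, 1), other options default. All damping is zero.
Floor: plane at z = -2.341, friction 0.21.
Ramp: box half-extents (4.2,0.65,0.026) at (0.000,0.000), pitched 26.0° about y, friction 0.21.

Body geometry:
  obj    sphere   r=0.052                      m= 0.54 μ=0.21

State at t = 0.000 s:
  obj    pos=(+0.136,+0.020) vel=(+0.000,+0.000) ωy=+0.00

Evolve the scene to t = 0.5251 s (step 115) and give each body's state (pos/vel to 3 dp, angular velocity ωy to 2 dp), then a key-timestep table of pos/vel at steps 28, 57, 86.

State at t = 0.5251 s:
  obj    pos=(+0.636,-0.223) vel=(+1.902,-0.928) ωy=+40.68

Key-timestep trajectory:
   step    t(s)  obj.x    obj.z    obj.vx   obj.vz 
     28  0.1279   +0.166  +0.006  +0.463  -0.226
     57  0.2603   +0.259  -0.040  +0.943  -0.460
     86  0.3927   +0.416  -0.116  +1.423  -0.694


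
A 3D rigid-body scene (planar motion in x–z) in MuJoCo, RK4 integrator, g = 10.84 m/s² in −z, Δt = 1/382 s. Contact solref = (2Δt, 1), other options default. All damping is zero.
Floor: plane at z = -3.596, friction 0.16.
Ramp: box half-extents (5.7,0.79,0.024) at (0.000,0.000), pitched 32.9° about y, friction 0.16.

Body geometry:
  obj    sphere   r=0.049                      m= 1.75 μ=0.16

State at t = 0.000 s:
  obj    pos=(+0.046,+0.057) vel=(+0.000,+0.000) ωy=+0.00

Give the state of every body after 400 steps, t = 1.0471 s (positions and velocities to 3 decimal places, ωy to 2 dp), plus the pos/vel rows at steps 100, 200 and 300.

State at t = 1.0471 s:
  obj    pos=(+2.087,-1.263) vel=(+3.900,-2.515) ωy=+77.79

Key-timestep trajectory:
   step    t(s)  obj.x    obj.z    obj.vx   obj.vz 
    100  0.2618   +0.174  -0.025  +0.972  -0.637
    200  0.5236   +0.557  -0.273  +1.955  -1.248
    300  0.7853   +1.194  -0.686  +2.929  -1.877


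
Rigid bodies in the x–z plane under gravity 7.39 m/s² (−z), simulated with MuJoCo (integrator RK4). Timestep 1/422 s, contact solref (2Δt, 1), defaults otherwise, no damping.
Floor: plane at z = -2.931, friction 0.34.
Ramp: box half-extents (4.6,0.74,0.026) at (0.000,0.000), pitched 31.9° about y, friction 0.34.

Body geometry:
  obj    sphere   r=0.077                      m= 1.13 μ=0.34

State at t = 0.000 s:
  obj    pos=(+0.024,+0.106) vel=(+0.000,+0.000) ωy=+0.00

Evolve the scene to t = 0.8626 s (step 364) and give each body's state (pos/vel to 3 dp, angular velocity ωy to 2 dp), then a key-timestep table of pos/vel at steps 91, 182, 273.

State at t = 0.8626 s:
  obj    pos=(+0.905,-0.442) vel=(+2.043,-1.271) ωy=+31.24

Key-timestep trajectory:
   step    t(s)  obj.x    obj.z    obj.vx   obj.vz 
     91  0.2156   +0.079  +0.072  +0.511  -0.318
    182  0.4313   +0.244  -0.031  +1.021  -0.636
    273  0.6469   +0.520  -0.202  +1.532  -0.954


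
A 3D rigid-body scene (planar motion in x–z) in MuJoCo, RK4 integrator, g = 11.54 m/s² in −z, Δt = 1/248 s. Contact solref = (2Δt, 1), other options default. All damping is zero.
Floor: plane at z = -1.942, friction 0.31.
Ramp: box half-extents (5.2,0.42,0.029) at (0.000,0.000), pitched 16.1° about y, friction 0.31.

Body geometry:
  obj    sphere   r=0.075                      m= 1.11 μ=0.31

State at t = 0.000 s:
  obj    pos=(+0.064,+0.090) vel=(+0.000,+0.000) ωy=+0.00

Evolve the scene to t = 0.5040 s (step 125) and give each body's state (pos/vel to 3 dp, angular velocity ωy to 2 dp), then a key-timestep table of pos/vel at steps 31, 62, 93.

State at t = 0.5040 s:
  obj    pos=(+0.343,+0.009) vel=(+1.107,-0.320) ωy=+15.36

Key-timestep trajectory:
   step    t(s)  obj.x    obj.z    obj.vx   obj.vz 
     31  0.1250   +0.081  +0.085  +0.275  -0.079
     62  0.2500   +0.133  +0.070  +0.549  -0.159
     93  0.3750   +0.218  +0.045  +0.824  -0.238


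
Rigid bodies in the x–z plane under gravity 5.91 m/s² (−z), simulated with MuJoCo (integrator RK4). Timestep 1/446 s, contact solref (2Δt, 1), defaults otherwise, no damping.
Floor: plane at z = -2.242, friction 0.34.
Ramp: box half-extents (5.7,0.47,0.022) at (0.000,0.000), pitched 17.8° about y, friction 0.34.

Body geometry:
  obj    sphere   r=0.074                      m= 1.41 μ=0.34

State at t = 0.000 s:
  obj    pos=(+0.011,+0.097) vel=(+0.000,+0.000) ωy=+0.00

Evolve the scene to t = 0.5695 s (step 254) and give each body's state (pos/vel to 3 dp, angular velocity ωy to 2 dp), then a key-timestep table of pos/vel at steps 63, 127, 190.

State at t = 0.5695 s:
  obj    pos=(+0.210,+0.033) vel=(+0.700,-0.225) ωy=+9.93

Key-timestep trajectory:
   step    t(s)  obj.x    obj.z    obj.vx   obj.vz 
     63  0.1413   +0.023  +0.093  +0.174  -0.056
    127  0.2848   +0.061  +0.081  +0.350  -0.112
    190  0.4260   +0.123  +0.061  +0.523  -0.168


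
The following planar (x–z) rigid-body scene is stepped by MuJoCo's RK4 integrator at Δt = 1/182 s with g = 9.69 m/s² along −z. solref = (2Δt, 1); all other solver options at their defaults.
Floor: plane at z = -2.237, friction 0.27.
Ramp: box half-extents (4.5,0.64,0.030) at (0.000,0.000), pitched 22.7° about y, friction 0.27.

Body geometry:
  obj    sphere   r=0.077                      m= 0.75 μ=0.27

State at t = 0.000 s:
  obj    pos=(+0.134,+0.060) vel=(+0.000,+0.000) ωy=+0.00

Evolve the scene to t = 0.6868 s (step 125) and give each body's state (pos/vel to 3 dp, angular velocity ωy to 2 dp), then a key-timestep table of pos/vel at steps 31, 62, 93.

State at t = 0.6868 s:
  obj    pos=(+0.715,-0.183) vel=(+1.693,-0.708) ωy=+23.82

Key-timestep trajectory:
   step    t(s)  obj.x    obj.z    obj.vx   obj.vz 
     31  0.1703   +0.170  +0.045  +0.420  -0.176
     62  0.3407   +0.277  +0.000  +0.840  -0.351
     93  0.5110   +0.456  -0.075  +1.259  -0.527


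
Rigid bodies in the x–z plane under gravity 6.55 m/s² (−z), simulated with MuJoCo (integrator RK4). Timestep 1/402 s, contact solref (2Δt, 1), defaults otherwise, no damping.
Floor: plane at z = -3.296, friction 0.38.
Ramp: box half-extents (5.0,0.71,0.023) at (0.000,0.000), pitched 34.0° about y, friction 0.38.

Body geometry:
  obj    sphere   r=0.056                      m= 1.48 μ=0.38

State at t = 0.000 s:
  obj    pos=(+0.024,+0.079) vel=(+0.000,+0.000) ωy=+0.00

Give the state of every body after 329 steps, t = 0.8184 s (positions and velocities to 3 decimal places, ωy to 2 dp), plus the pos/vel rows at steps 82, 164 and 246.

State at t = 0.8184 s:
  obj    pos=(+0.750,-0.411) vel=(+1.775,-1.197) ωy=+38.23

Key-timestep trajectory:
   step    t(s)  obj.x    obj.z    obj.vx   obj.vz 
     82  0.2040   +0.069  +0.049  +0.442  -0.298
    164  0.4080   +0.205  -0.043  +0.885  -0.597
    246  0.6119   +0.430  -0.195  +1.327  -0.895


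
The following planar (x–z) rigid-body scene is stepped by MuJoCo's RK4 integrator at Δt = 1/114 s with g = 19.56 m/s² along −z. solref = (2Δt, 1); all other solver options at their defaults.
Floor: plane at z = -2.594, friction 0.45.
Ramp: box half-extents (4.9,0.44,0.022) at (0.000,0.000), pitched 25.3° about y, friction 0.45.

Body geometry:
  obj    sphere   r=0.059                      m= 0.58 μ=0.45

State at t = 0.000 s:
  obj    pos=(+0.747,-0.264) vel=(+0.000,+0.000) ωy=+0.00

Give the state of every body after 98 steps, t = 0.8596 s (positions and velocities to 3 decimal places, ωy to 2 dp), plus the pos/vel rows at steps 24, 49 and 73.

State at t = 0.8596 s:
  obj    pos=(+2.741,-1.206) vel=(+4.639,-2.193) ωy=+86.98

Key-timestep trajectory:
   step    t(s)  obj.x    obj.z    obj.vx   obj.vz 
     24  0.2105   +0.867  -0.320  +1.137  -0.537
     49  0.4298   +1.246  -0.499  +2.320  -1.097
     73  0.6404   +1.854  -0.787  +3.456  -1.634


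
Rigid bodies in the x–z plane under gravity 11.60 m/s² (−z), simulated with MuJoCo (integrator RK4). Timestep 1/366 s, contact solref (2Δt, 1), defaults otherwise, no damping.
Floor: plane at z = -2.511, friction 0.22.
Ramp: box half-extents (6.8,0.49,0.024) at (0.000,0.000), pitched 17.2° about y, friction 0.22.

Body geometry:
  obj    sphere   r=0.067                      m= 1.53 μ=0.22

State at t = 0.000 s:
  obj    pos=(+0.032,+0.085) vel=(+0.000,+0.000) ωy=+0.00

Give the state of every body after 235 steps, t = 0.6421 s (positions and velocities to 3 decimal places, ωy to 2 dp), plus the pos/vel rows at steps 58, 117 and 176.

State at t = 0.6421 s:
  obj    pos=(+0.515,-0.064) vel=(+1.503,-0.465) ωy=+23.48

Key-timestep trajectory:
   step    t(s)  obj.x    obj.z    obj.vx   obj.vz 
     58  0.1585   +0.061  +0.076  +0.371  -0.115
    117  0.3197   +0.152  +0.048  +0.748  -0.232
    176  0.4809   +0.303  +0.002  +1.126  -0.348


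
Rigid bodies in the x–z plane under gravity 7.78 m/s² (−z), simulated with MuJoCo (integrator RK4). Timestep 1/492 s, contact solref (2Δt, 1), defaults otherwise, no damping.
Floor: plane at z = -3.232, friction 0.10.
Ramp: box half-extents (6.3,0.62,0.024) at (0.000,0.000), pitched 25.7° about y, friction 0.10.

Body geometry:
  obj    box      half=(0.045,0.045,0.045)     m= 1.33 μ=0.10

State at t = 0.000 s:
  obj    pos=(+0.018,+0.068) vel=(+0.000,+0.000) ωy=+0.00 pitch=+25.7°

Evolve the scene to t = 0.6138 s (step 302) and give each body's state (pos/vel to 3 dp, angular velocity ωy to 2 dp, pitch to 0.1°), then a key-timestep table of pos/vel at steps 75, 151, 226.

State at t = 0.6138 s:
  obj    pos=(+0.472,-0.150) vel=(+1.464,-0.750) ωy=+0.00 pitch=+25.7°

Key-timestep trajectory:
   step    t(s)  obj.x    obj.z    obj.vx   obj.vz 
     75  0.1524   +0.046  +0.054  +0.368  -0.174
    151  0.3069   +0.131  +0.013  +0.731  -0.377
    226  0.4593   +0.272  -0.054  +1.099  -0.553


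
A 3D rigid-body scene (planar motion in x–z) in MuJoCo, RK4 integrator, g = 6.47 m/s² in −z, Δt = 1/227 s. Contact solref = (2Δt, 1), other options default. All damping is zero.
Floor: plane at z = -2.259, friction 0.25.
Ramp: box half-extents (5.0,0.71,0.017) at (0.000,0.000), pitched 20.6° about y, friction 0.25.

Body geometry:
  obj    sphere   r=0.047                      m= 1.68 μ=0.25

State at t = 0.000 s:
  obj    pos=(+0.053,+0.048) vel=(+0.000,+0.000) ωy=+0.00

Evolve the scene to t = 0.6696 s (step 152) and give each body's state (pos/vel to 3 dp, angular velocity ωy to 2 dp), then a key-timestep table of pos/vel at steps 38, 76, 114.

State at t = 0.6696 s:
  obj    pos=(+0.394,-0.080) vel=(+1.019,-0.383) ωy=+23.16

Key-timestep trajectory:
   step    t(s)  obj.x    obj.z    obj.vx   obj.vz 
     38  0.1674   +0.074  +0.040  +0.255  -0.096
     76  0.3348   +0.138  +0.016  +0.510  -0.192
    114  0.5022   +0.245  -0.024  +0.764  -0.287


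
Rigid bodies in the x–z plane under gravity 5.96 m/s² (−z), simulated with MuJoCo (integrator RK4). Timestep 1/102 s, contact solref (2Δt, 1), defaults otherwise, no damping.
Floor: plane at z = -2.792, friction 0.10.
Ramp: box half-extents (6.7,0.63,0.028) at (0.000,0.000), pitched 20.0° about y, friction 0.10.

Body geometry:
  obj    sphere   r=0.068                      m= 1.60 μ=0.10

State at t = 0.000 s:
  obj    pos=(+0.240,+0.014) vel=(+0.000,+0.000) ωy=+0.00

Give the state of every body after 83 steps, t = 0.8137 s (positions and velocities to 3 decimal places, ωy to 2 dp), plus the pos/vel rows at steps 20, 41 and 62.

State at t = 0.8137 s:
  obj    pos=(+0.701,-0.153) vel=(+1.134,-0.404) ωy=+16.73

Key-timestep trajectory:
   step    t(s)  obj.x    obj.z    obj.vx   obj.vz 
     20  0.1961   +0.267  +0.005  +0.270  -0.114
     41  0.4020   +0.353  -0.026  +0.560  -0.200
     62  0.6078   +0.497  -0.079  +0.847  -0.303


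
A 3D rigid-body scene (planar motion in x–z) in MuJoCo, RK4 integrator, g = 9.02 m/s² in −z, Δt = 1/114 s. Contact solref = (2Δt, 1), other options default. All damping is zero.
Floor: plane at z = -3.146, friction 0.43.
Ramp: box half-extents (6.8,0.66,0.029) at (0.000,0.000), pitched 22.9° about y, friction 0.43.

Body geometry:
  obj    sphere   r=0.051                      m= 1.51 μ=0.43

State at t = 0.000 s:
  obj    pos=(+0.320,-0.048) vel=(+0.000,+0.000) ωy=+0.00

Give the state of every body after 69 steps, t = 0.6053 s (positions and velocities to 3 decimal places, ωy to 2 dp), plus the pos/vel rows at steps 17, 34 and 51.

State at t = 0.6053 s:
  obj    pos=(+0.743,-0.227) vel=(+1.398,-0.590) ωy=+29.74

Key-timestep trajectory:
   step    t(s)  obj.x    obj.z    obj.vx   obj.vz 
     17  0.1491   +0.346  -0.059  +0.345  -0.145
     34  0.2982   +0.423  -0.092  +0.689  -0.291
     51  0.4474   +0.551  -0.146  +1.033  -0.436


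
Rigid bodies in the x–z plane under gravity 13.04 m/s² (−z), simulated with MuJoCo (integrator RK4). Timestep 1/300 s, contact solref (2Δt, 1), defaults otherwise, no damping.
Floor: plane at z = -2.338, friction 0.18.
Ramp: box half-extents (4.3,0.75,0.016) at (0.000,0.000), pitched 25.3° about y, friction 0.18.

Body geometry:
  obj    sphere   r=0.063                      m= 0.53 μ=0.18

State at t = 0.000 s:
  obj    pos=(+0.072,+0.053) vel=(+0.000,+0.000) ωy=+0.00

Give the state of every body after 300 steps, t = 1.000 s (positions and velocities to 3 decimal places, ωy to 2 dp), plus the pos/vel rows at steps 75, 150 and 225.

State at t = 1.000 s:
  obj    pos=(+1.872,-0.797) vel=(+3.599,-1.701) ωy=+63.17

Key-timestep trajectory:
   step    t(s)  obj.x    obj.z    obj.vx   obj.vz 
     75  0.2500   +0.185  +0.000  +0.900  -0.425
    150  0.5000   +0.522  -0.159  +1.800  -0.851
    225  0.7500   +1.084  -0.425  +2.699  -1.276


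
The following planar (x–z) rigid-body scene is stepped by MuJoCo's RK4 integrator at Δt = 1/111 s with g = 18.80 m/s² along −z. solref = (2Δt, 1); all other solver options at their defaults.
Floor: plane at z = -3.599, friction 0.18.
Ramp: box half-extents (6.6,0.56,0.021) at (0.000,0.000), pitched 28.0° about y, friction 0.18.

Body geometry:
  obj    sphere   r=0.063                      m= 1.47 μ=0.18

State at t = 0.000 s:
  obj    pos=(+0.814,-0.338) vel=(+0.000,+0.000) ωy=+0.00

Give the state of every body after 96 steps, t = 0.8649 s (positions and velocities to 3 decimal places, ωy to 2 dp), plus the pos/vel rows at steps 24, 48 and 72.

State at t = 0.8649 s:
  obj    pos=(+2.897,-1.445) vel=(+4.815,-2.560) ωy=+86.49

Key-timestep trajectory:
   step    t(s)  obj.x    obj.z    obj.vx   obj.vz 
     24  0.2162   +0.944  -0.407  +1.205  -0.640
     48  0.4324   +1.335  -0.615  +2.408  -1.280
     72  0.6486   +1.986  -0.961  +3.612  -1.920


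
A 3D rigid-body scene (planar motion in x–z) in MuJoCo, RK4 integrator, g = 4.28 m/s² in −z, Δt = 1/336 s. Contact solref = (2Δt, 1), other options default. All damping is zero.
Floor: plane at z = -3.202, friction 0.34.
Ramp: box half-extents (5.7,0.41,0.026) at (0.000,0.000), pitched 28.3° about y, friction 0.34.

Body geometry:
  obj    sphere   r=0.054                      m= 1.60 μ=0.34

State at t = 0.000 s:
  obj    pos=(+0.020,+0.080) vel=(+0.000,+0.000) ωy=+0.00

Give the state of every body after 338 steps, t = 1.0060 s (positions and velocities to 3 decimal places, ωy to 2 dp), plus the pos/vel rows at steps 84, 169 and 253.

State at t = 1.0060 s:
  obj    pos=(+0.666,-0.268) vel=(+1.284,-0.691) ωy=+27.00

Key-timestep trajectory:
   step    t(s)  obj.x    obj.z    obj.vx   obj.vz 
     84  0.2500   +0.060  +0.059  +0.319  -0.172
    169  0.5030   +0.181  -0.007  +0.642  -0.346
    253  0.7530   +0.382  -0.115  +0.961  -0.517


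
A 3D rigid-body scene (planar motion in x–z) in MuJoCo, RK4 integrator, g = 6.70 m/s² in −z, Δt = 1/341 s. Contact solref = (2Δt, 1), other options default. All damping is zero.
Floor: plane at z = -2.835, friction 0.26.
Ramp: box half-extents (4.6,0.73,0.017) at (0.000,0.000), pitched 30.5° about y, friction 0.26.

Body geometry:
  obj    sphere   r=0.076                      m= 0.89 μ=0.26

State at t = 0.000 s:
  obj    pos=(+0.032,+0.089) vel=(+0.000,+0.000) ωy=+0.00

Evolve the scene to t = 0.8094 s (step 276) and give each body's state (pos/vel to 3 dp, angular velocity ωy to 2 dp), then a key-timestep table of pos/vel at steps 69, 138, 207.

State at t = 0.8094 s:
  obj    pos=(+0.718,-0.315) vel=(+1.694,-0.998) ωy=+25.86

Key-timestep trajectory:
   step    t(s)  obj.x    obj.z    obj.vx   obj.vz 
     69  0.2023   +0.075  +0.064  +0.424  -0.250
    138  0.4047   +0.203  -0.012  +0.847  -0.499
    207  0.6070   +0.418  -0.138  +1.271  -0.748


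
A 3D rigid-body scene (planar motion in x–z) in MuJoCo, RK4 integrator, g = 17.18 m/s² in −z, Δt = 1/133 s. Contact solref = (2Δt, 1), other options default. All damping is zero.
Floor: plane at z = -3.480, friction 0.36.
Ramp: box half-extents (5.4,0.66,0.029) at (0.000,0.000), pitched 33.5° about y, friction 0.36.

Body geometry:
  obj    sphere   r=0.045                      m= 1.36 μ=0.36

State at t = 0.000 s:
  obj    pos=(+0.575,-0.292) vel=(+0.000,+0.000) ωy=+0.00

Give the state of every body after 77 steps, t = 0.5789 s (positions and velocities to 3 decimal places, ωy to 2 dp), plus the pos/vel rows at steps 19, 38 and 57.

State at t = 0.5789 s:
  obj    pos=(+1.522,-0.919) vel=(+3.270,-2.164) ωy=+87.11

Key-timestep trajectory:
   step    t(s)  obj.x    obj.z    obj.vx   obj.vz 
     19  0.1429   +0.633  -0.330  +0.807  -0.534
     38  0.2857   +0.806  -0.445  +1.614  -1.068
     57  0.4286   +1.094  -0.635  +2.421  -1.602


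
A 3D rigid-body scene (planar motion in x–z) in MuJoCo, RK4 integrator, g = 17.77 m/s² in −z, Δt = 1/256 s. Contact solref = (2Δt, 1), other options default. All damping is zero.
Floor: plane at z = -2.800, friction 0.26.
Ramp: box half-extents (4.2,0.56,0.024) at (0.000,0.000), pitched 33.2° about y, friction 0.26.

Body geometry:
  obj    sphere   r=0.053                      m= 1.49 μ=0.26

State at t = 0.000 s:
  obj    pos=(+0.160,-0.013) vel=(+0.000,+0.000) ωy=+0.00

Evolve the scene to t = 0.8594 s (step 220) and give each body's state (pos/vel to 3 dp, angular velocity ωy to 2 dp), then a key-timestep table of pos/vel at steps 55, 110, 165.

State at t = 0.8594 s:
  obj    pos=(+2.308,-1.418) vel=(+4.998,-3.271) ωy=+112.67

Key-timestep trajectory:
   step    t(s)  obj.x    obj.z    obj.vx   obj.vz 
     55  0.2148   +0.294  -0.101  +1.250  -0.818
    110  0.4297   +0.697  -0.364  +2.499  -1.635
    165  0.6445   +1.368  -0.803  +3.749  -2.453


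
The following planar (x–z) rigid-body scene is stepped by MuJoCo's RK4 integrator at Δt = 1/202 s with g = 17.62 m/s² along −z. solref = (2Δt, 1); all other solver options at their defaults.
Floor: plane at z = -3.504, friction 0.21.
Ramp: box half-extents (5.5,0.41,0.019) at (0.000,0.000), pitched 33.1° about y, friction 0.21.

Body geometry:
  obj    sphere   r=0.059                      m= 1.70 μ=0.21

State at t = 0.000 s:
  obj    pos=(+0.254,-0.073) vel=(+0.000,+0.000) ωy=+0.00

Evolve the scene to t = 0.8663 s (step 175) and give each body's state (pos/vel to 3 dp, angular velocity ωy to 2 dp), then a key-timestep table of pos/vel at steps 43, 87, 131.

State at t = 0.8663 s:
  obj    pos=(+2.415,-1.481) vel=(+4.989,-3.252) ωy=+100.89

Key-timestep trajectory:
   step    t(s)  obj.x    obj.z    obj.vx   obj.vz 
     43  0.2129   +0.385  -0.158  +1.226  -0.799
     87  0.4307   +0.788  -0.421  +2.480  -1.617
    131  0.6485   +1.465  -0.862  +3.734  -2.434


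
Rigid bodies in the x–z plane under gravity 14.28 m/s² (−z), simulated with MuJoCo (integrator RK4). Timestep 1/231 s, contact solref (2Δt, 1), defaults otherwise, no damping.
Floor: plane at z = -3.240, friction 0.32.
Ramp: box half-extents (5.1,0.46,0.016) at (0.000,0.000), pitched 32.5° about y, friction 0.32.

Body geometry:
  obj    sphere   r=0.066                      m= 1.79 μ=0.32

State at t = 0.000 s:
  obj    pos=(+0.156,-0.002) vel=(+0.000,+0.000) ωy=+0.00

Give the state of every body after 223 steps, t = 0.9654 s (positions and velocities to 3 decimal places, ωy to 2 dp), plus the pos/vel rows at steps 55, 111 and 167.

State at t = 0.9654 s:
  obj    pos=(+2.310,-1.374) vel=(+4.462,-2.843) ωy=+80.15

Key-timestep trajectory:
   step    t(s)  obj.x    obj.z    obj.vx   obj.vz 
     55  0.2381   +0.287  -0.086  +1.101  -0.701
    111  0.4805   +0.690  -0.342  +2.221  -1.415
    167  0.7229   +1.364  -0.772  +3.342  -2.129


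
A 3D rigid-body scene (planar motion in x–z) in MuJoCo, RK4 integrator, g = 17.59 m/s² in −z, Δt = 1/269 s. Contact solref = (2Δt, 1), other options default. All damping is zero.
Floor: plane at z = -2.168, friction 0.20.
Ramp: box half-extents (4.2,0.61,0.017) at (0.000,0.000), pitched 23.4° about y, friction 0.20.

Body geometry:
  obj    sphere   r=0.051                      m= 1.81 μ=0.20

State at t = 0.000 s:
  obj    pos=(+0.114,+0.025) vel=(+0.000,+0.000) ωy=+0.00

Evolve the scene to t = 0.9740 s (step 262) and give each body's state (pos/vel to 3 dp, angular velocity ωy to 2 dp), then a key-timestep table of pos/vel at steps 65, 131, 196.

State at t = 0.9740 s:
  obj    pos=(+2.286,-0.915) vel=(+4.461,-1.930) ωy=+95.28

Key-timestep trajectory:
   step    t(s)  obj.x    obj.z    obj.vx   obj.vz 
     65  0.2416   +0.248  -0.033  +1.107  -0.479
    131  0.4870   +0.657  -0.210  +2.230  -0.965
    196  0.7286   +1.330  -0.501  +3.337  -1.444
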